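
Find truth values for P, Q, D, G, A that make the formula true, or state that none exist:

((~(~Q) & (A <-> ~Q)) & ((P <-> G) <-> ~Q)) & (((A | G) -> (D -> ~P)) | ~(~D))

P: True, Q: True, D: True, G: False, A: False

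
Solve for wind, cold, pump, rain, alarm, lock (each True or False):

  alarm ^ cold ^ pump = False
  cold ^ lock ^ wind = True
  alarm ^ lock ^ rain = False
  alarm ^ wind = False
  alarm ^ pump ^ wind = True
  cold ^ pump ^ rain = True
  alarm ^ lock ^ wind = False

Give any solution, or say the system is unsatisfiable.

Adding constraints 2, 3, 5, 6 mod 2: every variable appears an even number of times on the left, so the left side is 0.
But the right sides sum to 1 (mod 2). 0 ≠ 1 — the system is inconsistent.

Unsatisfiable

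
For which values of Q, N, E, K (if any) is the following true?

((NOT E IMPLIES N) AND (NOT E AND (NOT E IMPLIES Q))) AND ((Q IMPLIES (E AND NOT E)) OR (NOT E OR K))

Q=T, N=T, E=F, K=F

  (NOT E IMPLIES N) AND (NOT E AND (NOT E IMPLIES Q)) = True
    NOT E IMPLIES N = True
      NOT E = True
    NOT E AND (NOT E IMPLIES Q) = True
      NOT E = True
      NOT E IMPLIES Q = True
        NOT E = True
  (Q IMPLIES (E AND NOT E)) OR (NOT E OR K) = True
    Q IMPLIES (E AND NOT E) = False
      E AND NOT E = False
        NOT E = True
    NOT E OR K = True
      NOT E = True
Both conjuncts True, so the formula holds.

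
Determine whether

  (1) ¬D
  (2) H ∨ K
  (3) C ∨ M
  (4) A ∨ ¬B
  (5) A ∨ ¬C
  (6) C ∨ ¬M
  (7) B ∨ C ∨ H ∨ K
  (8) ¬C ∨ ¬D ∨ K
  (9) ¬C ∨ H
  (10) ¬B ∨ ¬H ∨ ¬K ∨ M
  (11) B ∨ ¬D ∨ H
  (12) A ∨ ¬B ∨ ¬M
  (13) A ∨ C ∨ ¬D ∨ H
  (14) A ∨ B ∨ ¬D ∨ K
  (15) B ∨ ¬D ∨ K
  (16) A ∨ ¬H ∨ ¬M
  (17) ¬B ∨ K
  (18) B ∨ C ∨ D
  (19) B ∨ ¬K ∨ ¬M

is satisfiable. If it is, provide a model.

Unit clause (¬D) forces D = False.
Set A = True.
Try H = False:
  (H ∨ K) forces K = True.
  (¬C ∨ H) forces C = False.
  (C ∨ M) forces M = True.
  clause (C ∨ ¬M) is falsified — backtrack.
So H = True.
Set C = True.
Set M = False.
Set B = False.
Set K = False.
All clauses satisfied.

A=T, H=T, D=F, C=T, M=F, B=F, K=F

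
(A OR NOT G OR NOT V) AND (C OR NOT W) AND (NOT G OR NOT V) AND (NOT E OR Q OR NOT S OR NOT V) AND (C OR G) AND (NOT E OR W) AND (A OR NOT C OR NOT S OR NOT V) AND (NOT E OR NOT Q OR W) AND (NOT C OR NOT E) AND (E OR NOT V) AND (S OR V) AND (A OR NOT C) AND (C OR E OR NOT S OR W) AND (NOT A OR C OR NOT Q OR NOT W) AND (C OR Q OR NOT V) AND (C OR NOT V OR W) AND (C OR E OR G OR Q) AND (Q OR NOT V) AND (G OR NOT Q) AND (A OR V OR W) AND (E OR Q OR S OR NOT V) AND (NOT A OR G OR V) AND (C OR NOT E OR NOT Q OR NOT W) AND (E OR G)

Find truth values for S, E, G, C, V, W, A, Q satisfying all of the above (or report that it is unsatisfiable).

Try S = False:
  (S OR V) forces V = True.
  (NOT G OR NOT V) forces G = False.
  (C OR G) forces C = True.
  (NOT C OR NOT E) forces E = False.
  clause (E OR NOT V) is falsified — backtrack.
So S = True.
Try E = True:
  (NOT E OR W) forces W = True.
  (C OR NOT W) forces C = True.
  clause (NOT C OR NOT E) is falsified — backtrack.
So E = False.
  then (E OR NOT V) forces V = False.
  then (E OR G) forces G = True.
Try C = False:
  (C OR NOT W) forces W = False.
  clause (C OR E OR NOT S OR W) is falsified — backtrack.
So C = True.
  then (A OR NOT C) forces A = True.
Set W = True.
Set Q = False.
All clauses satisfied.

S=T, E=F, G=T, C=T, V=F, W=T, A=T, Q=F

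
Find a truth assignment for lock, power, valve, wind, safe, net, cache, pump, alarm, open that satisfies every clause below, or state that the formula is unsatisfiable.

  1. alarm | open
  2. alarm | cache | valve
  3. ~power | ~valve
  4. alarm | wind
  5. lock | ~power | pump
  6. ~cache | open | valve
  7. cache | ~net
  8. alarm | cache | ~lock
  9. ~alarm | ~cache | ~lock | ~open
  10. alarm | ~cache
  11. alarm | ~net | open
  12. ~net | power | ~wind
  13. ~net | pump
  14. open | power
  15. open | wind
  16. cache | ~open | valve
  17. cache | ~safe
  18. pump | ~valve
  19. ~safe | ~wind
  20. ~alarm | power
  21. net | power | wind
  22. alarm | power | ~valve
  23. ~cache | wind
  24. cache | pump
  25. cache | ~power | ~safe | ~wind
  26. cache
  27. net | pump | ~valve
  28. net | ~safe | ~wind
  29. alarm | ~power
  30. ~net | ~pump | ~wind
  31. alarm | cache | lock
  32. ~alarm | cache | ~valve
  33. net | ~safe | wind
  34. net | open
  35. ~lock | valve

lock=F, power=T, valve=F, wind=T, safe=F, net=F, cache=T, pump=T, alarm=T, open=T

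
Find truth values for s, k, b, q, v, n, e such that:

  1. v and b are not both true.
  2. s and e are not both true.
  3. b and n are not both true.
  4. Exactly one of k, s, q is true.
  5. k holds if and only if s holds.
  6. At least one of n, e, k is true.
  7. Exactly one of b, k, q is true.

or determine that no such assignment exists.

s=F; k=F; b=F; q=T; v=F; n=T; e=F

  (1) v=F, b=F — not both ✓
  (2) s=F, e=F — not both ✓
  (3) b=F, n=T — not both ✓
  (4) {k, s, q}: 1 true — exactly one ✓
  (5) k=F, s=F — same ✓
  (6) {n, e, k}: 1 true — at least one ✓
  (7) {b, k, q}: 1 true — exactly one ✓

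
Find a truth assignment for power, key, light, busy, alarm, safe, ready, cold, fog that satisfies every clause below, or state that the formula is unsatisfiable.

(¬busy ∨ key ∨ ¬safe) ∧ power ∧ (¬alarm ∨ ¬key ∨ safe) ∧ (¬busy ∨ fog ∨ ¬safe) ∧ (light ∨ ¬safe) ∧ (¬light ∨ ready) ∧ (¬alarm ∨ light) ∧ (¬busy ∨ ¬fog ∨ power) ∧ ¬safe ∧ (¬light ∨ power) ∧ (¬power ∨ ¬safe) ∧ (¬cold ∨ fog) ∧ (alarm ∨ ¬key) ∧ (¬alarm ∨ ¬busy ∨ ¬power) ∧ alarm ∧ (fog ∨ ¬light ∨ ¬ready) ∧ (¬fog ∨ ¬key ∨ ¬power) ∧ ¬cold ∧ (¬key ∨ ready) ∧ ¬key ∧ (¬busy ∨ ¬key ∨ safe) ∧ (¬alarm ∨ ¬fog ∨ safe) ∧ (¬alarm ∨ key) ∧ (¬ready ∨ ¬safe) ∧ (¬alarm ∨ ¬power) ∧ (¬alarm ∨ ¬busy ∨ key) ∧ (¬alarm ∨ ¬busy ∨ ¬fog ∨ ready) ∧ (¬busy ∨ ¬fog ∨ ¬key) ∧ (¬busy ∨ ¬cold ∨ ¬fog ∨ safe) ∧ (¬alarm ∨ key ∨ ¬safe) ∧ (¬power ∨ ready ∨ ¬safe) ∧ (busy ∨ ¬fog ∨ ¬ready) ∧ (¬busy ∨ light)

Case alarm = True:
  (power) forces power = True.
  Clause (¬alarm ∨ ¬power) is falsified — contradiction.
Case alarm = False:
  Clause (alarm) is falsified — contradiction.
Both cases fail, so the formula is unsatisfiable.

No satisfying assignment exists.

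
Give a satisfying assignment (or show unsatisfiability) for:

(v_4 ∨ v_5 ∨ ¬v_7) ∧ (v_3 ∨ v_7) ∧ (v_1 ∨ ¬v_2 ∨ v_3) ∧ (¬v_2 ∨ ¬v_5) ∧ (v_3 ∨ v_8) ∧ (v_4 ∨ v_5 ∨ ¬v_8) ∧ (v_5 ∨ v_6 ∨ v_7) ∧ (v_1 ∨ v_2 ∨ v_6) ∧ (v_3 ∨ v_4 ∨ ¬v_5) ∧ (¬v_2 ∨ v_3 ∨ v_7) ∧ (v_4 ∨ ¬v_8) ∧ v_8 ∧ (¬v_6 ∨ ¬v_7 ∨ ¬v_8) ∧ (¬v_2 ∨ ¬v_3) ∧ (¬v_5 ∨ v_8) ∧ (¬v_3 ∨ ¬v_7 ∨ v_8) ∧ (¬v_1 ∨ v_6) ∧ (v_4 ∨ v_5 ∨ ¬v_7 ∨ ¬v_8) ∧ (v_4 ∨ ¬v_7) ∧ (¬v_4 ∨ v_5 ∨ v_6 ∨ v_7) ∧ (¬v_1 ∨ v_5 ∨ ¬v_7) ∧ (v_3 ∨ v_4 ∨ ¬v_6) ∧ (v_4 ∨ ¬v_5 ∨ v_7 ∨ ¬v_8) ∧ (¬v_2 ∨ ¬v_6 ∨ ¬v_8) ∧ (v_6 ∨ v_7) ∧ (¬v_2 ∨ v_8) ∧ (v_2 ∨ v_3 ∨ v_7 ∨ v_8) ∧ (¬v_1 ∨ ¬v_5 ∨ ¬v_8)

v_1 = False; v_2 = False; v_3 = True; v_4 = True; v_5 = False; v_6 = True; v_7 = False; v_8 = True

Unit clause (v_8) forces v_8 = True.
In (v_4 ∨ ¬v_8) only v_4 is left, so v_4 = True.
Set v_1 = False.
Try v_2 = True:
  (v_1 ∨ ¬v_2 ∨ v_3) forces v_3 = True.
  clause (¬v_2 ∨ ¬v_3) is falsified — backtrack.
So v_2 = False.
  then (v_1 ∨ v_2 ∨ v_6) forces v_6 = True.
  then (¬v_6 ∨ ¬v_7 ∨ ¬v_8) forces v_7 = False.
  then (v_3 ∨ v_7) forces v_3 = True.
Set v_5 = False.
All clauses satisfied.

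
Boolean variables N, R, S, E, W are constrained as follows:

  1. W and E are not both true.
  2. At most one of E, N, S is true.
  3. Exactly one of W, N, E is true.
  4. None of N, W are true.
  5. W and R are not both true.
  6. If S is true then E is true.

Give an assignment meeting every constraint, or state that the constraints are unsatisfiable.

N = False; R = True; S = False; E = True; W = False

  (1) W=F, E=T — not both ✓
  (2) {E, N, S}: 1 true — at most one ✓
  (3) {W, N, E}: 1 true — exactly one ✓
  (4) {N, W}: 0 true — none ✓
  (5) W=F, R=T — not both ✓
  (6) S=F ⇒ E: vacuous ✓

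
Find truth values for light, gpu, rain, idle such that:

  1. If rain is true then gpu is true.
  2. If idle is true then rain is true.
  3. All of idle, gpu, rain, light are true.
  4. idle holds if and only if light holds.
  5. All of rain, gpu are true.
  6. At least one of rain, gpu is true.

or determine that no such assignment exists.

light=T; gpu=T; rain=T; idle=T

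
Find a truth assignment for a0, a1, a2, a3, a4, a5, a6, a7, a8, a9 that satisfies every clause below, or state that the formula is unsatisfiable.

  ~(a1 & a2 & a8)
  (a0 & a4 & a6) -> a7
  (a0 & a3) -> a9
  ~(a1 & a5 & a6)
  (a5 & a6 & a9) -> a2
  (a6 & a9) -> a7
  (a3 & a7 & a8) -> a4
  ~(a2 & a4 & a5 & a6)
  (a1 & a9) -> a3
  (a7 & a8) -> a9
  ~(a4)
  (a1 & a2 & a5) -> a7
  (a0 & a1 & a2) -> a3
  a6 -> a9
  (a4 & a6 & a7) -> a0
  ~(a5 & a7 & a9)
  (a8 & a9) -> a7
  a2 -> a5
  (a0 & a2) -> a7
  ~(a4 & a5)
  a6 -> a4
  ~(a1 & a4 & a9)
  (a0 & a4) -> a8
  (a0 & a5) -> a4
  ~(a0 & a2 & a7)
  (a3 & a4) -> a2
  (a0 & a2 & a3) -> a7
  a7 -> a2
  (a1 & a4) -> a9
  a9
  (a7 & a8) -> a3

Unit clause (~a4) forces a4 = False.
Unit clause (a9) forces a9 = True.
In (a4 | ~a6) only ~a6 is left, so a6 = False.
Set a0 = False.
Set a1 = False.
Set a2 = True.
  then (~a2 | a5) forces a5 = True.
  then (~a5 | ~a7 | ~a9) forces a7 = False.
  then (a7 | ~a8 | ~a9) forces a8 = False.
Set a3 = False.
All clauses satisfied.

a0 = False, a1 = False, a2 = True, a3 = False, a4 = False, a5 = True, a6 = False, a7 = False, a8 = False, a9 = True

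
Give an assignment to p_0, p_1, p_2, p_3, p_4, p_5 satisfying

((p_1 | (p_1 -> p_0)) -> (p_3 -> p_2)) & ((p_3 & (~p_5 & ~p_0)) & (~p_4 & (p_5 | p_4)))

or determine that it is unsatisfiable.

Unsatisfiable

Case p_4 = True: the conjunct ~p_4 is False.
Case p_4 = False: the formula simplifies to ((p_1 | (p_1 -> p_0)) -> (p_3 -> p_2)) & ((p_3 & (~p_5 & ~p_0)) & p_5).
  p_5 = True: the conjunct ~p_5 is False.
  p_5 = False: the conjunct p_5 is False.
Both cases fail — unsatisfiable.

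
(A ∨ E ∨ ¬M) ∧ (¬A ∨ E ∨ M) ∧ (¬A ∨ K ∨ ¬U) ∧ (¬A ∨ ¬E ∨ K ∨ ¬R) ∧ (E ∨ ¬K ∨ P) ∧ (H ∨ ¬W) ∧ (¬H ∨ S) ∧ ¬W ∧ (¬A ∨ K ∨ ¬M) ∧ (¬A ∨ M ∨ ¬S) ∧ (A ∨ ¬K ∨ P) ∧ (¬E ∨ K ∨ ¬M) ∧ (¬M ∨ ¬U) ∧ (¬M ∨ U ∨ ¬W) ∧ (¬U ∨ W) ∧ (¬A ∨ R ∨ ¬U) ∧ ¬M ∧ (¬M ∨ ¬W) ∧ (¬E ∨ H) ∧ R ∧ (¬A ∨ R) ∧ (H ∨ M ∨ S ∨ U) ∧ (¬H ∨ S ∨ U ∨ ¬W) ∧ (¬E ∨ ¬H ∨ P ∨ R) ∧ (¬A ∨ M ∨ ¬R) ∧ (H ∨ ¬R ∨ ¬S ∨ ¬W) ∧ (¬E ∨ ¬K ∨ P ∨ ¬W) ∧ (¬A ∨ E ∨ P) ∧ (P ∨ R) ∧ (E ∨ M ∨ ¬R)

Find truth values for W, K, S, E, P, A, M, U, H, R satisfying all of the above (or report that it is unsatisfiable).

Unit clause (¬W) forces W = False.
In (¬U ∨ W) only ¬U is left, so U = False.
Unit clause (¬M) forces M = False.
Unit clause (R) forces R = True.
In (¬A ∨ M ∨ ¬R) only ¬A is left, so A = False.
In (E ∨ M ∨ ¬R) only E is left, so E = True.
In (¬E ∨ H) only H is left, so H = True.
In (¬H ∨ S) only S is left, so S = True.
Set K = False.
Set P = True.
All clauses satisfied.

W=F, K=F, S=T, E=T, P=T, A=F, M=F, U=F, H=T, R=T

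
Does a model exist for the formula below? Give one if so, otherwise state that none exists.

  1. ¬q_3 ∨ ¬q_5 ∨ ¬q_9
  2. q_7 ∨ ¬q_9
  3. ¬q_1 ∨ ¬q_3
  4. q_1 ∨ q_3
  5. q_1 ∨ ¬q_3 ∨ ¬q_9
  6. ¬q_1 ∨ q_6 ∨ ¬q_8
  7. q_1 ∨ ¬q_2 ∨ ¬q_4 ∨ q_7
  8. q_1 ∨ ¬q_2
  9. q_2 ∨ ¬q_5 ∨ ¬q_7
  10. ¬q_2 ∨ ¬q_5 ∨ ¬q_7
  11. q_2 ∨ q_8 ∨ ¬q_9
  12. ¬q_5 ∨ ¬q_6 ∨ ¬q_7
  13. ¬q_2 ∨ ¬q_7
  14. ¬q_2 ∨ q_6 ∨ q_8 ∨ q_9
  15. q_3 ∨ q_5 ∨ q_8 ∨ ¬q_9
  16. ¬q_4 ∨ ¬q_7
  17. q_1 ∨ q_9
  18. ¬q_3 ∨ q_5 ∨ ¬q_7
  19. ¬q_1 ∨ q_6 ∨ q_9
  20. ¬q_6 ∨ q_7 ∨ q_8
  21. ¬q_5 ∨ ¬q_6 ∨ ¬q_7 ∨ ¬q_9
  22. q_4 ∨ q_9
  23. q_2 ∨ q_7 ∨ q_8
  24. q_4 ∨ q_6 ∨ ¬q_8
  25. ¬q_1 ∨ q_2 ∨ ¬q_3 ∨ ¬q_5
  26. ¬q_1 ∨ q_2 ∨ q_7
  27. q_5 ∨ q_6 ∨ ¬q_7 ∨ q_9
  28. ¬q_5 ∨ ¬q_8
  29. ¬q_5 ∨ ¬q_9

q_1=T, q_2=F, q_3=F, q_4=F, q_5=F, q_6=T, q_7=T, q_8=T, q_9=T

Try q_1 = False:
  (q_1 ∨ q_3) forces q_3 = True.
  (q_1 ∨ ¬q_3 ∨ ¬q_9) forces q_9 = False.
  clause (q_1 ∨ q_9) is falsified — backtrack.
So q_1 = True.
  then (¬q_1 ∨ ¬q_3) forces q_3 = False.
Set q_2 = False.
  then (¬q_1 ∨ q_2 ∨ q_7) forces q_7 = True.
  then (q_2 ∨ ¬q_5 ∨ ¬q_7) forces q_5 = False.
  then (¬q_4 ∨ ¬q_7) forces q_4 = False.
  then (q_4 ∨ q_9) forces q_9 = True.
  then (q_2 ∨ q_8 ∨ ¬q_9) forces q_8 = True.
  then (q_4 ∨ q_6 ∨ ¬q_8) forces q_6 = True.
All clauses satisfied.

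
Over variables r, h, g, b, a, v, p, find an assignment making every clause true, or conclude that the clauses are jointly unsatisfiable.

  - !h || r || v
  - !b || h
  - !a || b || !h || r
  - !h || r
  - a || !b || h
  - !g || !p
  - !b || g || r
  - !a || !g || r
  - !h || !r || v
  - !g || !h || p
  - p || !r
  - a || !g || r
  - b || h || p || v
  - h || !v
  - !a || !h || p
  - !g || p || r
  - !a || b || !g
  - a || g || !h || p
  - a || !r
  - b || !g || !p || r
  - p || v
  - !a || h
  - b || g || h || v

Set r = True.
  then (p || !r) forces p = True.
  then (a || !r) forces a = True.
  then (!a || h) forces h = True.
  then (!g || !p) forces g = False.
  then (!h || !r || v) forces v = True.
Set b = False.
All clauses satisfied.

r = True, h = True, g = False, b = False, a = True, v = True, p = True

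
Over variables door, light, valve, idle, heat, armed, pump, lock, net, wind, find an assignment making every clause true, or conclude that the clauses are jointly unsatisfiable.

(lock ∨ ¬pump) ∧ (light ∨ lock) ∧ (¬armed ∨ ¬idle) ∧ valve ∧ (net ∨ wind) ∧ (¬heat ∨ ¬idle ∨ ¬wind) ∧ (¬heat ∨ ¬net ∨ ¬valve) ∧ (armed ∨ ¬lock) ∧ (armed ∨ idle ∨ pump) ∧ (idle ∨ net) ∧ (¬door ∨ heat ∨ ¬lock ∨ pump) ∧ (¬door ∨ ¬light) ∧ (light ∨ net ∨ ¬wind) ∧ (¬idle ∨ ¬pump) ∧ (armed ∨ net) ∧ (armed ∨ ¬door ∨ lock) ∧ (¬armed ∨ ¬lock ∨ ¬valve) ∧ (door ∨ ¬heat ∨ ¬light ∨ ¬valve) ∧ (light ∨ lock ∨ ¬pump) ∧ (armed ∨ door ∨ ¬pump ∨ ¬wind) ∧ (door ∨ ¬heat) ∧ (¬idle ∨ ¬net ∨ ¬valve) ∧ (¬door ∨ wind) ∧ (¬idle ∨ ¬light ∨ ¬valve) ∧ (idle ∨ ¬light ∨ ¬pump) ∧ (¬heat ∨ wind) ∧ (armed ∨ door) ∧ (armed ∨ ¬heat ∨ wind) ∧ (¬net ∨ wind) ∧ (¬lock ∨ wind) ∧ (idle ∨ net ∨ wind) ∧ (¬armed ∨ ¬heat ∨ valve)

Unit clause (valve) forces valve = True.
Try door = True:
  (¬door ∨ ¬light) forces light = False.
  (light ∨ lock) forces lock = True.
  (armed ∨ ¬lock) forces armed = True.
  clause (¬armed ∨ ¬lock ∨ ¬valve) is falsified — backtrack.
So door = False.
  then (door ∨ ¬heat) forces heat = False.
  then (armed ∨ door) forces armed = True.
  then (¬armed ∨ ¬idle) forces idle = False.
  then (idle ∨ net) forces net = True.
  then (¬armed ∨ ¬lock ∨ ¬valve) forces lock = False.
  then (¬net ∨ wind) forces wind = True.
  then (lock ∨ ¬pump) forces pump = False.
  then (light ∨ lock) forces light = True.
All clauses satisfied.

door = False, light = True, valve = True, idle = False, heat = False, armed = True, pump = False, lock = False, net = True, wind = True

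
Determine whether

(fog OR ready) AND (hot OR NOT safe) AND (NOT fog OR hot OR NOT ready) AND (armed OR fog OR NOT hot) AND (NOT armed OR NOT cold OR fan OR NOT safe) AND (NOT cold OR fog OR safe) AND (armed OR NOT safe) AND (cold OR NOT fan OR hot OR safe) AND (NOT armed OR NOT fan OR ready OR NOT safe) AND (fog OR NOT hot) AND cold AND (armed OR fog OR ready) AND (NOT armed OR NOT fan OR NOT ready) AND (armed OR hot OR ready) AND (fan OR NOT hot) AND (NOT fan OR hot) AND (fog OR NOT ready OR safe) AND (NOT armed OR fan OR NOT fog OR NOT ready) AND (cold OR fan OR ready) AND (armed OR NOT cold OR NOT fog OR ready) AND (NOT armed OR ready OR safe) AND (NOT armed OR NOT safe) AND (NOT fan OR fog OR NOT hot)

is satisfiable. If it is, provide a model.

safe = False, hot = True, fan = True, fog = True, ready = True, armed = False, cold = True

Unit clause (cold) forces cold = True.
Try safe = True:
  (hot OR NOT safe) forces hot = True.
  (armed OR NOT safe) forces armed = True.
  clause (NOT armed OR NOT safe) is falsified — backtrack.
So safe = False.
  then (NOT cold OR fog OR safe) forces fog = True.
Set hot = True.
  then (fan OR NOT hot) forces fan = True.
Set ready = True.
  then (NOT armed OR NOT fan OR NOT ready) forces armed = False.
All clauses satisfied.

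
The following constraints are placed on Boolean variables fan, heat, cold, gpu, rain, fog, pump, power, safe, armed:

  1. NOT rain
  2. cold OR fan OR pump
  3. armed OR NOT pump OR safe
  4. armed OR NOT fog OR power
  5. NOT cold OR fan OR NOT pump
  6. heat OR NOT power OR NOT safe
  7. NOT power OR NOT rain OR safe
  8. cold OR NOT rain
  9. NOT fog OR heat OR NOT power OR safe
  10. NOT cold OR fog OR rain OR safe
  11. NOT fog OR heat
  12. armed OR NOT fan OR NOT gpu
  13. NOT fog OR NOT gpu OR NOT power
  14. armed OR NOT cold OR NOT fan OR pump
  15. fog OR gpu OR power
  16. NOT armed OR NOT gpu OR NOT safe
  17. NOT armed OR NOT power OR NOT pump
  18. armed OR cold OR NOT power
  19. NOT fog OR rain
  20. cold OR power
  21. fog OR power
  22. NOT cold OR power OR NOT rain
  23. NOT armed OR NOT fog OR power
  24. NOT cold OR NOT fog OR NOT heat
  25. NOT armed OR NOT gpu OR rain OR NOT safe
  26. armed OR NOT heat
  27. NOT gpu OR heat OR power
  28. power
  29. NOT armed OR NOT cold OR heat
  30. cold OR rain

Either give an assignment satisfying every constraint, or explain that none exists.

fan = True, heat = True, cold = True, gpu = False, rain = False, fog = False, pump = False, power = True, safe = True, armed = True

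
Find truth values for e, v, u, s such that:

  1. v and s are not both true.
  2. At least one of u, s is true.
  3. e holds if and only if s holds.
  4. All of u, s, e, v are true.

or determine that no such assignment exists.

Unsatisfiable — no assignment works.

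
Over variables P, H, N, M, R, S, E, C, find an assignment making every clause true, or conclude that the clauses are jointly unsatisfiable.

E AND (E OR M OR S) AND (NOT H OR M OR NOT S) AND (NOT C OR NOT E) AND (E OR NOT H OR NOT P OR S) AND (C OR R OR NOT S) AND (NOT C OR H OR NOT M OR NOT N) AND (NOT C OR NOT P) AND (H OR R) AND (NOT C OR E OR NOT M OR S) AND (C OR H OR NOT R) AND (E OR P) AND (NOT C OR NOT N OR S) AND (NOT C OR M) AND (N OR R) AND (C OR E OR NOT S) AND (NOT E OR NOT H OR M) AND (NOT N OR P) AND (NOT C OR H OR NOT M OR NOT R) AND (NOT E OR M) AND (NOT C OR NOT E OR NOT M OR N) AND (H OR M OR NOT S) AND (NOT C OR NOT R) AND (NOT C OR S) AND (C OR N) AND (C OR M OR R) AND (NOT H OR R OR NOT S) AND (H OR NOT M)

P = True, H = True, N = True, M = True, R = True, S = True, E = True, C = False

Unit clause (E) forces E = True.
In (NOT C OR NOT E) only NOT C is left, so C = False.
In (NOT E OR M) only M is left, so M = True.
In (C OR N) only N is left, so N = True.
In (H OR NOT M) only H is left, so H = True.
In (NOT N OR P) only P is left, so P = True.
Set R = True.
Set S = True.
All clauses satisfied.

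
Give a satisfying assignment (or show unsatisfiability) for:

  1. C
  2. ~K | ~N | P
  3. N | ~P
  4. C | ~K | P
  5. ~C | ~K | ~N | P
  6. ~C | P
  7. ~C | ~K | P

C = True, P = True, N = True, K = True

Unit clause (C) forces C = True.
In (~C | P) only P is left, so P = True.
In (N | ~P) only N is left, so N = True.
Set K = True.
Check each clause:
  (C): C holds.
  (~K | ~N | P): P holds.
  (N | ~P): N holds.
  (C | ~K | P): C holds.
  (~C | ~K | ~N | P): P holds.
  (~C | P): P holds.
  (~C | ~K | P): P holds.
All clauses satisfied.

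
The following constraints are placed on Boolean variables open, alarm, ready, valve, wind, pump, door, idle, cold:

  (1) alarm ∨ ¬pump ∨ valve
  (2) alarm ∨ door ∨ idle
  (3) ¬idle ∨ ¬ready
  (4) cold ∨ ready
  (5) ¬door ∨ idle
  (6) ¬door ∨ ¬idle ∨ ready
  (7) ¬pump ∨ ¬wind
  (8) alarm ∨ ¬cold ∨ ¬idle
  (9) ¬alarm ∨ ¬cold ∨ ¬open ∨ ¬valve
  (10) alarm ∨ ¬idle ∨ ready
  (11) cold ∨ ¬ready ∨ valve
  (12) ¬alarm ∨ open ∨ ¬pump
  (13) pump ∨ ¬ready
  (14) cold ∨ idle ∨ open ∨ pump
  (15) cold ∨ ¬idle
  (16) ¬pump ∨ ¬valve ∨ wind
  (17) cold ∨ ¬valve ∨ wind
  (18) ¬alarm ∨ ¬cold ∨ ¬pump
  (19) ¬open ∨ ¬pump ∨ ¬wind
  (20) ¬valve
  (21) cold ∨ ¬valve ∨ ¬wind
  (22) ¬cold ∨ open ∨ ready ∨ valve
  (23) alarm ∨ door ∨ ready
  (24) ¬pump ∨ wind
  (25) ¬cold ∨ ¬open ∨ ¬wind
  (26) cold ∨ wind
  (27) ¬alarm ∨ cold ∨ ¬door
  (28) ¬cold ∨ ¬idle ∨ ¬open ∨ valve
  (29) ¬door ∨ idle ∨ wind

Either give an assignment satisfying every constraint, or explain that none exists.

Unit clause (¬valve) forces valve = False.
Set open = True.
Set alarm = True.
Set ready = False.
  then (cold ∨ ready) forces cold = True.
  then (¬alarm ∨ ¬cold ∨ ¬pump) forces pump = False.
  then (¬cold ∨ ¬open ∨ ¬wind) forces wind = False.
  then (¬cold ∨ ¬idle ∨ ¬open ∨ valve) forces idle = False.
  then (¬door ∨ idle ∨ wind) forces door = False.
All clauses satisfied.

open = True, alarm = True, ready = False, valve = False, wind = False, pump = False, door = False, idle = False, cold = True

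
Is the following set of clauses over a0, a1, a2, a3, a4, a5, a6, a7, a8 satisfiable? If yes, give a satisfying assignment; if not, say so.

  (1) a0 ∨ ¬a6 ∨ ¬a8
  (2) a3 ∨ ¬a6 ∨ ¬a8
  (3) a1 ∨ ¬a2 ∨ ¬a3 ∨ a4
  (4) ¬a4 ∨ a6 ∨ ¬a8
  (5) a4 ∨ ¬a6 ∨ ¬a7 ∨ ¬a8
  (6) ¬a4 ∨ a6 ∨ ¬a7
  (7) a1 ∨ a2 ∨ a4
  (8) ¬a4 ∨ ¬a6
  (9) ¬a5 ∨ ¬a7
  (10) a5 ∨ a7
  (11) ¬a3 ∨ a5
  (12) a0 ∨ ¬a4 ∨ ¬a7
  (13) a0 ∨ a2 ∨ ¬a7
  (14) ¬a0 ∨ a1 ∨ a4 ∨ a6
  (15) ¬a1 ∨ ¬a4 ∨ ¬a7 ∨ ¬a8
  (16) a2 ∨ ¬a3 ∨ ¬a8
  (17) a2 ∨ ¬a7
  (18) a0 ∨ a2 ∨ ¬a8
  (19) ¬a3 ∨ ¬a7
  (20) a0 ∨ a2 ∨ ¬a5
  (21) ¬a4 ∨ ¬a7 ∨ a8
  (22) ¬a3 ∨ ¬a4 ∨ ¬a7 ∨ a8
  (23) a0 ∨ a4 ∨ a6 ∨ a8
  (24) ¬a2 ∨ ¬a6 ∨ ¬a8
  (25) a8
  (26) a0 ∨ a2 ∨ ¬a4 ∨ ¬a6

Unit clause (a8) forces a8 = True.
Set a0 = True.
Set a1 = True.
Set a2 = False.
  then (a2 ∨ ¬a3 ∨ ¬a8) forces a3 = False.
  then (a2 ∨ ¬a7) forces a7 = False.
  then (a3 ∨ ¬a6 ∨ ¬a8) forces a6 = False.
  then (¬a4 ∨ a6 ∨ ¬a8) forces a4 = False.
  then (a5 ∨ a7) forces a5 = True.
All clauses satisfied.

a0 = True; a1 = True; a2 = False; a3 = False; a4 = False; a5 = True; a6 = False; a7 = False; a8 = True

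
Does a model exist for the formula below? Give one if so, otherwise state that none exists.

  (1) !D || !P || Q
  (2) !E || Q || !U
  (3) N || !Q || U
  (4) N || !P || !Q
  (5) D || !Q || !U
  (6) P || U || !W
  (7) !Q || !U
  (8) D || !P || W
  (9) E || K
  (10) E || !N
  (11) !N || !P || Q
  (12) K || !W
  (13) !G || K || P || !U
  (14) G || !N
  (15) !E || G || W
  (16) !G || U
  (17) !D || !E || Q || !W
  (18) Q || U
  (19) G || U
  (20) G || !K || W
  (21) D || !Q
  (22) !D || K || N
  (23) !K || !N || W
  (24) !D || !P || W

W=F; K=T; D=F; E=F; Q=F; G=T; N=F; P=F; U=T

Set W = False.
Try K = False:
  (E || K) forces E = True.
  (!E || G || W) forces G = True.
  (!G || U) forces U = True.
  (!E || Q || !U) forces Q = True.
  clause (!Q || !U) is falsified — backtrack.
So K = True.
  then (G || !K || W) forces G = True.
  then (!K || !N || W) forces N = False.
  then (!G || U) forces U = True.
  then (!Q || !U) forces Q = False.
  then (!E || Q || !U) forces E = False.
Set D = False.
  then (D || !P || W) forces P = False.
All clauses satisfied.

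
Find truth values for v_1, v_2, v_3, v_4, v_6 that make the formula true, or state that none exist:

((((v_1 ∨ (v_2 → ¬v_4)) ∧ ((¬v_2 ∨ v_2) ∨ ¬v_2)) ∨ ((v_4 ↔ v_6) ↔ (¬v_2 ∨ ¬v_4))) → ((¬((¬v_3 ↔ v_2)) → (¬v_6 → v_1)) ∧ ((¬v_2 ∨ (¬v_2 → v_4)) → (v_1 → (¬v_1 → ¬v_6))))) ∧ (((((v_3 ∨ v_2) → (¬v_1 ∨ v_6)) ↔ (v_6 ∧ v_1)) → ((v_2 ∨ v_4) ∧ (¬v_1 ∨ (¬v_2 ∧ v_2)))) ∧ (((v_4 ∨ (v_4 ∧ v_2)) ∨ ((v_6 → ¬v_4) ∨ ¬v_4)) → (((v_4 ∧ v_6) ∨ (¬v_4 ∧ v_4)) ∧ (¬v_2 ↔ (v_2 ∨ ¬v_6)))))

The conjunct ((v_4 ∨ (v_4 ∧ v_2)) ∨ ((v_6 → ¬v_4) ∨ ¬v_4)) → (((v_4 ∧ v_6) ∨ (¬v_4 ∧ v_4)) ∧ (¬v_2 ↔ (v_2 ∨ ¬v_6))) is unsatisfiable on its own:
  v_2=F, v_4=F, v_6=F: evaluates to False.
  v_2=F, v_4=F, v_6=T: evaluates to False.
  v_2=F, v_4=T, v_6=F: evaluates to False.
  v_2=F, v_4=T, v_6=T: evaluates to False.
  v_2=T, v_4=F, v_6=F: evaluates to False.
  v_2=T, v_4=F, v_6=T: evaluates to False.
  v_2=T, v_4=T, v_6=F: evaluates to False.
  v_2=T, v_4=T, v_6=T: evaluates to False.
So the whole conjunction is unsatisfiable.

Unsatisfiable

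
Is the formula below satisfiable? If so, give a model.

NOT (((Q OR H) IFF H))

H = False; Q = True

  NOT (((Q OR H) IFF H)) = True
    (Q OR H) IFF H = False
      Q OR H = True
The formula evaluates to True.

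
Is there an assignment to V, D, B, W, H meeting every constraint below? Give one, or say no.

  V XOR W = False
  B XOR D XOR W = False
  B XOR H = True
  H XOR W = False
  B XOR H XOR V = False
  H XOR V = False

V=T, D=T, B=F, W=T, H=T

V XOR W = T XOR T = False ✓
B XOR D XOR W = F XOR T XOR T = False ✓
B XOR H = F XOR T = True ✓
H XOR W = T XOR T = False ✓
B XOR H XOR V = F XOR T XOR T = False ✓
H XOR V = T XOR T = False ✓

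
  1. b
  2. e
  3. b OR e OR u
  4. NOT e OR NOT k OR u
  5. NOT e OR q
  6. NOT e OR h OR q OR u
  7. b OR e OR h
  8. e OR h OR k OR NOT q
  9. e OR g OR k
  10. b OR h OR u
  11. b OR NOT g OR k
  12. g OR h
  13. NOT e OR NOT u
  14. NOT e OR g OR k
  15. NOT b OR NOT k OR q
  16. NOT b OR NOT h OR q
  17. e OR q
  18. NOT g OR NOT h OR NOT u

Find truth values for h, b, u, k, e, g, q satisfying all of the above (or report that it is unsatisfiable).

h: False, b: True, u: False, k: False, e: True, g: True, q: True

Unit clause (b) forces b = True.
Unit clause (e) forces e = True.
In (NOT e OR q) only q is left, so q = True.
In (NOT e OR NOT u) only NOT u is left, so u = False.
In (NOT e OR NOT k OR u) only NOT k is left, so k = False.
In (NOT e OR g OR k) only g is left, so g = True.
Set h = False.
All clauses satisfied.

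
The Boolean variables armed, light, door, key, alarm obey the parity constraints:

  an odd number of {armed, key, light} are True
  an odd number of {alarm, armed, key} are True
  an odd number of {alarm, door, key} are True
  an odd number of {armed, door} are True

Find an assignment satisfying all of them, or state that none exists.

Adding constraints 2, 3, 4 mod 2: every variable appears an even number of times on the left, so the left side is 0.
But the right sides sum to 1 (mod 2). 0 ≠ 1 — the system is inconsistent.

Unsatisfiable — no assignment works.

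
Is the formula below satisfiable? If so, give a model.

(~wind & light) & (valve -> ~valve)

light = True; valve = False; wind = False

  ~wind & light = True
    ~wind = True
  valve -> ~valve = True
    ~valve = True
Both conjuncts True, so the formula holds.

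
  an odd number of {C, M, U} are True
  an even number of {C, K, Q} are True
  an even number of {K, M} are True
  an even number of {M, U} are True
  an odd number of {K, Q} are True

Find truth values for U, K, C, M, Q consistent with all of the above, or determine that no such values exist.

U=T, K=T, C=T, M=T, Q=F

{C, M, U}: 3 true → odd ✓
{C, K, Q}: 2 true → even ✓
{K, M}: 2 true → even ✓
{M, U}: 2 true → even ✓
{K, Q}: 1 true → odd ✓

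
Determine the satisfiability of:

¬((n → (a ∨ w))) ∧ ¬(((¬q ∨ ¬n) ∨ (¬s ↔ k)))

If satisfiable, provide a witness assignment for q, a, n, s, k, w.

q: True, a: False, n: True, s: False, k: False, w: False

  ¬((n → (a ∨ w))) = True
    n → (a ∨ w) = False
      a ∨ w = False
  ¬(((¬q ∨ ¬n) ∨ (¬s ↔ k))) = True
    (¬q ∨ ¬n) ∨ (¬s ↔ k) = False
      ¬q ∨ ¬n = False
        ¬q = False
        ¬n = False
      ¬s ↔ k = False
        ¬s = True
Both conjuncts True, so the formula holds.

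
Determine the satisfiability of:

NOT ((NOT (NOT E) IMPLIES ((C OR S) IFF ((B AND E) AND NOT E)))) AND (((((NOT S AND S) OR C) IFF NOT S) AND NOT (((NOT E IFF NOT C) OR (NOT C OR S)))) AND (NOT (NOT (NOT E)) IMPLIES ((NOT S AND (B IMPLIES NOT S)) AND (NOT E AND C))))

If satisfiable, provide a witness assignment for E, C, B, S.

Case E = True: the formula simplifies to NOT (NOT ((C OR S))) AND ((((NOT S AND S) OR C) IFF NOT S) AND NOT ((C OR (NOT C OR S)))).
  C = True: the conjunct NOT ((C OR (NOT C OR S))) becomes NOT ((True OR S)) = False.
  C = False: the conjunct NOT ((C OR (NOT C OR S))) becomes NOT ((False OR True)) = False.
Case E = False: the conjunct NOT ((NOT (NOT E) IMPLIES ((C OR S) IFF ((B AND E) AND NOT E)))) becomes NOT ((False IMPLIES NOT ((C OR S)))) = False.
Both cases fail — unsatisfiable.

No satisfying assignment exists.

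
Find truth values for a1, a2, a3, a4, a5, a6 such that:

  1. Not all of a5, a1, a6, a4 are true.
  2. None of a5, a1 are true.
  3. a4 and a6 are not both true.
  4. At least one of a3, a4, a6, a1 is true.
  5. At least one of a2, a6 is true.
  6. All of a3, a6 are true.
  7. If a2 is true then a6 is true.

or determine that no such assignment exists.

a1 = False; a2 = True; a3 = True; a4 = False; a5 = False; a6 = True

  (1) {a5, a1, a6, a4}: 1/4 true — not all ✓
  (2) {a5, a1}: 0 true — none ✓
  (3) a4=F, a6=T — not both ✓
  (4) {a3, a4, a6, a1}: 2 true — at least one ✓
  (5) {a2, a6}: 2 true — at least one ✓
  (6) {a3, a6}: all 2 true ✓
  (7) a2=T ⇒ a6: T ✓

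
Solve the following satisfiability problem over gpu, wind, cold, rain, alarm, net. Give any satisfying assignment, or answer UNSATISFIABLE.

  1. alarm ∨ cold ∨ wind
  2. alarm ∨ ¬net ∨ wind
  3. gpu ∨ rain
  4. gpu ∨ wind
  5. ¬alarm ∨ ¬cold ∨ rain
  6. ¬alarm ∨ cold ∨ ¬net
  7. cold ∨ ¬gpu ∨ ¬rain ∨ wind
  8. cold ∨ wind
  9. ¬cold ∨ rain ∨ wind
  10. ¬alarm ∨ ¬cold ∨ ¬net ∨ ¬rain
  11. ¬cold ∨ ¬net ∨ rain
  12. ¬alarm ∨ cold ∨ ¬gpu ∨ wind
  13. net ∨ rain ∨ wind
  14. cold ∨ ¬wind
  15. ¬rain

Unit clause (¬rain) forces rain = False.
In (gpu ∨ rain) only gpu is left, so gpu = True.
Try wind = False:
  (cold ∨ wind) forces cold = True.
  clause (¬cold ∨ rain ∨ wind) is falsified — backtrack.
So wind = True.
  then (cold ∨ ¬wind) forces cold = True.
  then (¬alarm ∨ ¬cold ∨ rain) forces alarm = False.
  then (¬cold ∨ ¬net ∨ rain) forces net = False.
All clauses satisfied.

gpu = True, wind = True, cold = True, rain = False, alarm = False, net = False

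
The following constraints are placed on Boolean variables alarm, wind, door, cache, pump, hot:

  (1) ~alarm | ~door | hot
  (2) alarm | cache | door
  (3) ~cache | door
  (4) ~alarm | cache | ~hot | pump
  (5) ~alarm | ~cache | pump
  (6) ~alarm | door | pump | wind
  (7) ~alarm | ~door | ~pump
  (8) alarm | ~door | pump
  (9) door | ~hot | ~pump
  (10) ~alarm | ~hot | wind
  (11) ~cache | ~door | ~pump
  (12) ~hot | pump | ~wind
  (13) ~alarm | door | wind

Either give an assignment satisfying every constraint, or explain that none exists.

Set alarm = False.
Set wind = True.
Try door = False:
  (alarm | cache | door) forces cache = True.
  clause (~cache | door) is falsified — backtrack.
So door = True.
  then (alarm | ~door | pump) forces pump = True.
  then (~cache | ~door | ~pump) forces cache = False.
Set hot = False.
All clauses satisfied.

alarm = False, wind = True, door = True, cache = False, pump = True, hot = False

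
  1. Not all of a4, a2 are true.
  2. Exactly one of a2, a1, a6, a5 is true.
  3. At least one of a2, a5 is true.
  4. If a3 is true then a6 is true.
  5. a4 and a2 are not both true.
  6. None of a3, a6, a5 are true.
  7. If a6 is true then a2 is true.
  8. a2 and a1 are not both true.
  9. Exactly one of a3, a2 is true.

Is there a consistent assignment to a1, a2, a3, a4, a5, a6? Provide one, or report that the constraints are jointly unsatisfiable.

a1 = False, a2 = True, a3 = False, a4 = False, a5 = False, a6 = False

  (1) {a4, a2}: 1/2 true — not all ✓
  (2) {a2, a1, a6, a5}: 1 true — exactly one ✓
  (3) {a2, a5}: 1 true — at least one ✓
  (4) a3=F ⇒ a6: vacuous ✓
  (5) a4=F, a2=T — not both ✓
  (6) {a3, a6, a5}: 0 true — none ✓
  (7) a6=F ⇒ a2: vacuous ✓
  (8) a2=T, a1=F — not both ✓
  (9) {a3, a2}: 1 true — exactly one ✓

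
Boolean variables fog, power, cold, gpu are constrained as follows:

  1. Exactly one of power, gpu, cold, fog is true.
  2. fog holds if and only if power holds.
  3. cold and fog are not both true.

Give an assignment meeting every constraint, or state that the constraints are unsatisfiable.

fog: False, power: False, cold: True, gpu: False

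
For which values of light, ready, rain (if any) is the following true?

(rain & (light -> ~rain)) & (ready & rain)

light=F; ready=T; rain=T

  rain & (light -> ~rain) = True
    light -> ~rain = True
      ~rain = False
  ready & rain = True
Both conjuncts True, so the formula holds.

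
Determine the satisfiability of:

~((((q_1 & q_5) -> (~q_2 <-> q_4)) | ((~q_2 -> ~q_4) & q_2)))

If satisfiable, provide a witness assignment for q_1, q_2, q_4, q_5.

q_1 = True; q_2 = False; q_4 = False; q_5 = True

  ~((((q_1 & q_5) -> (~q_2 <-> q_4)) | ((~q_2 -> ~q_4) & q_2))) = True
    ((q_1 & q_5) -> (~q_2 <-> q_4)) | ((~q_2 -> ~q_4) & q_2) = False
      (q_1 & q_5) -> (~q_2 <-> q_4) = False
        q_1 & q_5 = True
        ~q_2 <-> q_4 = False
          ~q_2 = True
      (~q_2 -> ~q_4) & q_2 = False
        ~q_2 -> ~q_4 = True
          ~q_2 = True
          ~q_4 = True
The formula evaluates to True.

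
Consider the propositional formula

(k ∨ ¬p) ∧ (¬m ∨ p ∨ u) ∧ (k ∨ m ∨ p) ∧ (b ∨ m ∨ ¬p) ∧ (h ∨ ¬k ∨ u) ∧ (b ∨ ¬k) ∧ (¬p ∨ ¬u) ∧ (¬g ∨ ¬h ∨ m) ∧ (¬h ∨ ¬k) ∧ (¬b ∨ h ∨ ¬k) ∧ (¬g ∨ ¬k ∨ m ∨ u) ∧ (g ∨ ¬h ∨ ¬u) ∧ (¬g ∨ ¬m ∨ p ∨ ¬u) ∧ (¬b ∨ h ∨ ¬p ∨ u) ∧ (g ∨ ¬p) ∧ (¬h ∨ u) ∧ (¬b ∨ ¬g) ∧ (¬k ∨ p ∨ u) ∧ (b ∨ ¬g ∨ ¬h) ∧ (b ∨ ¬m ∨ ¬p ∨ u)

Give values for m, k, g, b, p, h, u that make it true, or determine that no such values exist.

m = True, k = False, g = False, b = False, p = False, h = False, u = True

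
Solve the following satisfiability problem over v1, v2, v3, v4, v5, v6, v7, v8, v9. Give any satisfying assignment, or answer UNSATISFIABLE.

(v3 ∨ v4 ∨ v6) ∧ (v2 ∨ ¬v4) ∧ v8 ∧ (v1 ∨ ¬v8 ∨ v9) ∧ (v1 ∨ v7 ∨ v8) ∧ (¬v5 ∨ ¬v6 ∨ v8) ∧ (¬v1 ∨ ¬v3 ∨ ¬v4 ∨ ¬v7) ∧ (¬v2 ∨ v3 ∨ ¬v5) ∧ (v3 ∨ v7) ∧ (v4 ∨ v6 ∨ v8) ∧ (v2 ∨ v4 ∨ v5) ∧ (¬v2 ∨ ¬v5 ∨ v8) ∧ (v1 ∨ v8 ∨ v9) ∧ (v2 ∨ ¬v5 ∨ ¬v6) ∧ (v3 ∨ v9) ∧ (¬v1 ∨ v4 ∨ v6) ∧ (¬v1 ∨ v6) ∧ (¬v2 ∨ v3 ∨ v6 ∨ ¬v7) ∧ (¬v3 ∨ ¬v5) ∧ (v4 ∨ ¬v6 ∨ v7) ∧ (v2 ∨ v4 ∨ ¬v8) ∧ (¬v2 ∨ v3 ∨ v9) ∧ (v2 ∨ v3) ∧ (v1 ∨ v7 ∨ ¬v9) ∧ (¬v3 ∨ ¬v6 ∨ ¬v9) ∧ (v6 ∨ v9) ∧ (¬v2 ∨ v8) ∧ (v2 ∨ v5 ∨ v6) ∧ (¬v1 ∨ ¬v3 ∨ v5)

v1 = True, v2 = True, v3 = False, v4 = True, v5 = False, v6 = True, v7 = True, v8 = True, v9 = True

Unit clause (v8) forces v8 = True.
Set v1 = True.
  then (¬v1 ∨ v6) forces v6 = True.
Try v2 = False:
  (v2 ∨ ¬v4) forces v4 = False.
  clause (v2 ∨ v4 ∨ ¬v8) is falsified — backtrack.
So v2 = True.
Set v3 = False.
  then (¬v2 ∨ v3 ∨ ¬v5) forces v5 = False.
  then (v3 ∨ v7) forces v7 = True.
  then (v3 ∨ v9) forces v9 = True.
Set v4 = True.
All clauses satisfied.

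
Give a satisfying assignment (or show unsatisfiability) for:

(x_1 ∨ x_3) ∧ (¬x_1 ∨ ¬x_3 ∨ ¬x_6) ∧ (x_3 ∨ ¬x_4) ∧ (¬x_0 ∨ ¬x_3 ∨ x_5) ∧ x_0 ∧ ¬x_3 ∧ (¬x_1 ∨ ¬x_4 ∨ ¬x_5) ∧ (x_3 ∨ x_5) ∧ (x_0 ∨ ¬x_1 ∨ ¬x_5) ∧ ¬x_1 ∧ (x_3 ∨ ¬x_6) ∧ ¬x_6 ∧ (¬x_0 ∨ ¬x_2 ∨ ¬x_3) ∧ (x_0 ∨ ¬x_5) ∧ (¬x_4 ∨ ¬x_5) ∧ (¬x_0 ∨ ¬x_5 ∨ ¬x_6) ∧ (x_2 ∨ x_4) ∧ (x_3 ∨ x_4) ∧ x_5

UNSATISFIABLE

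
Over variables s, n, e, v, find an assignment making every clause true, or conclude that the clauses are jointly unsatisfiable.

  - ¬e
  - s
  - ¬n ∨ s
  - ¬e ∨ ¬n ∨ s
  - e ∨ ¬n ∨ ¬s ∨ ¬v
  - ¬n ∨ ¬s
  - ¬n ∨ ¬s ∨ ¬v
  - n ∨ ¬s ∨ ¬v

s = True, n = False, e = False, v = False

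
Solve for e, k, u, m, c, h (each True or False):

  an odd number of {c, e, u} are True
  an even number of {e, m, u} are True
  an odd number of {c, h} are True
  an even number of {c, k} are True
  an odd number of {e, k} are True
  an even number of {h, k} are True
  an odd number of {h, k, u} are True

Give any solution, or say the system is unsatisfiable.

No satisfying assignment exists.

Adding constraints 3, 4, 6 mod 2: every variable appears an even number of times on the left, so the left side is 0.
But the right sides sum to 1 (mod 2). 0 ≠ 1 — the system is inconsistent.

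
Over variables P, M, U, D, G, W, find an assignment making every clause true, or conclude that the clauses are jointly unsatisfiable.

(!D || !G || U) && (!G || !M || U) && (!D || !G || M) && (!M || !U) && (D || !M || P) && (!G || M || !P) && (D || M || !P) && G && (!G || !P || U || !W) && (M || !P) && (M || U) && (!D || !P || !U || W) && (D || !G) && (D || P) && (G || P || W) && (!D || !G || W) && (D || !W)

Unsatisfiable

Case G = True:
  (D || !G) forces D = True.
  (!D || !G || U) forces U = True.
  (!D || !G || M) forces M = True.
  Clause (!M || !U) is falsified — contradiction.
Case G = False:
  Clause (G) is falsified — contradiction.
Both cases fail, so the formula is unsatisfiable.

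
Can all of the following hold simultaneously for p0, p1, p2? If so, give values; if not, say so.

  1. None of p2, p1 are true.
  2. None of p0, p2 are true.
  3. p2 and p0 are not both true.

p0: False, p1: False, p2: False

  (1) {p2, p1}: 0 true — none ✓
  (2) {p0, p2}: 0 true — none ✓
  (3) p2=F, p0=F — not both ✓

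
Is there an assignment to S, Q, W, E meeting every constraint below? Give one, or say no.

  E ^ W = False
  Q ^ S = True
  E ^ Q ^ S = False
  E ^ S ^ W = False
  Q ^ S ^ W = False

S=F, Q=T, W=T, E=T

E ^ W = T ^ T = False ✓
Q ^ S = T ^ F = True ✓
E ^ Q ^ S = T ^ T ^ F = False ✓
E ^ S ^ W = T ^ F ^ T = False ✓
Q ^ S ^ W = T ^ F ^ T = False ✓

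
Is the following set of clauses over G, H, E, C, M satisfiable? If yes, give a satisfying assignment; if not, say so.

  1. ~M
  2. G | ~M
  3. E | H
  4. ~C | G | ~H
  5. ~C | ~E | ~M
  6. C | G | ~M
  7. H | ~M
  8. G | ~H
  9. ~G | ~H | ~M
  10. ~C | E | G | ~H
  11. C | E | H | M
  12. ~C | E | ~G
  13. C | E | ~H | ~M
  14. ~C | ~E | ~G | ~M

Unit clause (~M) forces M = False.
Set G = True.
Set H = True.
Set E = False.
  then (~C | E | ~G) forces C = False.
All clauses satisfied.

G = True, H = True, E = False, C = False, M = False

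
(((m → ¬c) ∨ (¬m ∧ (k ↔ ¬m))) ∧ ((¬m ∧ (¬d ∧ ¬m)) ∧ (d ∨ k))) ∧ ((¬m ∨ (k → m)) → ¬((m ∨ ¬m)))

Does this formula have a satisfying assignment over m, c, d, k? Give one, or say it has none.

Unsatisfiable

The conjunct (¬m ∨ (k → m)) → ¬((m ∨ ¬m)) is unsatisfiable on its own:
  m=F, k=F: evaluates to False.
  m=F, k=T: evaluates to False.
  m=T, k=F: evaluates to False.
  m=T, k=T: evaluates to False.
So the whole conjunction is unsatisfiable.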